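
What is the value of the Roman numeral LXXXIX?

LXXXIX: L=50, X=10, X=10, X=10, IX=9
50 + 10 + 10 + 10 + 9 = 89

89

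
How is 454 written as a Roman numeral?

Convert 454 to Roman numerals:
  454 contains 1×400 (CD)
  54 contains 1×50 (L)
  4 contains 1×4 (IV)

CDLIV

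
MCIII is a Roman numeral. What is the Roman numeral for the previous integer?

MCIII = 1103; previous is 1102

MCII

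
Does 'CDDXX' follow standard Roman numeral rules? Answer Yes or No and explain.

'CDDXX': D should not appear more than once

No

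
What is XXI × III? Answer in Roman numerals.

XXI = 21
III = 3
21 × 3 = 63

LXIII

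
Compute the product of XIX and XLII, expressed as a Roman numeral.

XIX = 19
XLII = 42
19 × 42 = 798

DCCXCVIII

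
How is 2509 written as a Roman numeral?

Convert 2509 to Roman numerals:
  2509 contains 2×1000 (MM)
  509 contains 1×500 (D)
  9 contains 1×9 (IX)

MMDIX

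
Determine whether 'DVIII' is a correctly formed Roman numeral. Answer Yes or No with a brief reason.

'DVIII': Check the rules: uses only the symbols I, V, X, L, C, D, M; no symbol is repeated more than three times in a row; V, L and D each appear at most once; no smaller symbol precedes a larger one (values never increase from left to right). Value: D (500) + V (5) + I (1) + I (1) + I (1) = 508. So it is a valid standard Roman numeral.

Yes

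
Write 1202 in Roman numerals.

Convert 1202 to Roman numerals:
  1202 contains 1×1000 (M)
  202 contains 2×100 (CC)
  2 contains 2×1 (II)

MCCII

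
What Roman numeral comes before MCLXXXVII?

MCLXXXVII = 1187, so the previous integer is 1187 - 1 = 1186

MCLXXXVI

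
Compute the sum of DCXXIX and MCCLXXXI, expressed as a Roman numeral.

DCXXIX = 629
MCCLXXXI = 1281
629 + 1281 = 1910

MCMX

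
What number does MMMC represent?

MMMC: M=1000, M=1000, M=1000, C=100
1000 + 1000 + 1000 + 100 = 3100

3100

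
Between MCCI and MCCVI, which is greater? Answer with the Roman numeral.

MCCI = 1201
MCCVI = 1206
1206 is larger

MCCVI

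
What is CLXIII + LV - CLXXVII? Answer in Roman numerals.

CLXIII = 163, LV = 55, CLXXVII = 177
163 + 55 = 218
218 - 177 = 41

XLI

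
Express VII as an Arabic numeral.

VII: V=5, I=1, I=1
5 + 1 + 1 = 7

7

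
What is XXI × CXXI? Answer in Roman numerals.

XXI = 21
CXXI = 121
21 × 121 = 2541

MMDXLI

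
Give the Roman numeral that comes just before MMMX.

MMMX = 3010; previous is 3009

MMMIX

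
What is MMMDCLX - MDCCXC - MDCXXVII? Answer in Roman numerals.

MMMDCLX = 3660, MDCCXC = 1790, MDCXXVII = 1627
3660 - 1790 = 1870
1870 - 1627 = 243

CCXLIII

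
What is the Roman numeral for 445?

Convert 445 to Roman numerals:
  445 contains 1×400 (CD)
  45 contains 1×40 (XL)
  5 contains 1×5 (V)

CDXLV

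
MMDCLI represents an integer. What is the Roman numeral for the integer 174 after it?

MMDCLI = 2651
2651 + 174 = 2825

MMDCCCXXV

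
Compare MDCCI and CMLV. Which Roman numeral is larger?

MDCCI = 1701
CMLV = 955
1701 is larger

MDCCI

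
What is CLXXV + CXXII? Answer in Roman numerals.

CLXXV = 175
CXXII = 122
175 + 122 = 297

CCXCVII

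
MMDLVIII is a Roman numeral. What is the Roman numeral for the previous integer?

MMDLVIII = 2558, so the previous integer is 2558 - 1 = 2557

MMDLVII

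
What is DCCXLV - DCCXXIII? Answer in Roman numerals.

DCCXLV = 745
DCCXXIII = 723
745 - 723 = 22

XXII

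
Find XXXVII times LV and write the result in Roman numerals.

XXXVII = 37
LV = 55
37 × 55 = 2035

MMXXXV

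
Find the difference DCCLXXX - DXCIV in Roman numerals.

DCCLXXX = 780
DXCIV = 594
780 - 594 = 186

CLXXXVI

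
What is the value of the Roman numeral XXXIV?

XXXIV: X=10, X=10, X=10, IV=4
10 + 10 + 10 + 4 = 34

34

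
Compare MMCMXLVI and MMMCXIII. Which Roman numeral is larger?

MMCMXLVI = 2946
MMMCXIII = 3113
3113 is larger

MMMCXIII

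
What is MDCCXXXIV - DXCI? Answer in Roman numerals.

MDCCXXXIV = 1734
DXCI = 591
1734 - 591 = 1143

MCXLIII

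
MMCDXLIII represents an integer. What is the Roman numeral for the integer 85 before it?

MMCDXLIII = 2443
2443 - 85 = 2358

MMCCCLVIII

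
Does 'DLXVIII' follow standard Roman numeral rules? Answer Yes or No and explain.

'DLXVIII': Check the rules: uses only the symbols I, V, X, L, C, D, M; no symbol is repeated more than three times in a row; V, L and D each appear at most once; no smaller symbol precedes a larger one (values never increase from left to right). Value: D (500) + L (50) + X (10) + V (5) + I (1) + I (1) + I (1) = 568. So it is a valid standard Roman numeral.

Yes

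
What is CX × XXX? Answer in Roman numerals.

CX = 110
XXX = 30
110 × 30 = 3300

MMMCCC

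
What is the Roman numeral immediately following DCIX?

DCIX = 609, so the next integer is 609 + 1 = 610

DCX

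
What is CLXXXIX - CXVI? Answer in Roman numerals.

CLXXXIX = 189
CXVI = 116
189 - 116 = 73

LXXIII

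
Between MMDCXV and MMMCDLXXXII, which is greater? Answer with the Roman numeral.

MMDCXV = 2615
MMMCDLXXXII = 3482
3482 is larger

MMMCDLXXXII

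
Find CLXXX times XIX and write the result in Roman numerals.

CLXXX = 180
XIX = 19
180 × 19 = 3420

MMMCDXX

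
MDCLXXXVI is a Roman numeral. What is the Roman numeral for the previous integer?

MDCLXXXVI = 1686; previous is 1685

MDCLXXXV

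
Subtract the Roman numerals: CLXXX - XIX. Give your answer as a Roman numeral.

CLXXX = 180
XIX = 19
180 - 19 = 161

CLXI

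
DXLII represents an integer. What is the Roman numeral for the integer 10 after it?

DXLII = 542
542 + 10 = 552

DLII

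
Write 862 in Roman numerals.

Convert 862 to Roman numerals:
  862 contains 1×500 (D)
  362 contains 3×100 (CCC)
  62 contains 1×50 (L)
  12 contains 1×10 (X)
  2 contains 2×1 (II)

DCCCLXII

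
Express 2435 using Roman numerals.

Convert 2435 to Roman numerals:
  2435 contains 2×1000 (MM)
  435 contains 1×400 (CD)
  35 contains 3×10 (XXX)
  5 contains 1×5 (V)

MMCDXXXV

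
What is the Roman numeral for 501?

Convert 501 to Roman numerals:
  501 contains 1×500 (D)
  1 contains 1×1 (I)

DI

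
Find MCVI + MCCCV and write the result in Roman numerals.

MCVI = 1106
MCCCV = 1305
1106 + 1305 = 2411

MMCDXI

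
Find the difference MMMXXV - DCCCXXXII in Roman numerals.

MMMXXV = 3025
DCCCXXXII = 832
3025 - 832 = 2193

MMCXCIII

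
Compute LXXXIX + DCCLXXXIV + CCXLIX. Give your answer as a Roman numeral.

LXXXIX = 89, DCCLXXXIV = 784, CCXLIX = 249
89 + 784 = 873
873 + 249 = 1122

MCXXII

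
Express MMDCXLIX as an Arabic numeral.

MMDCXLIX: M=1000, M=1000, D=500, C=100, XL=40, IX=9
1000 + 1000 + 500 + 100 + 40 + 9 = 2649

2649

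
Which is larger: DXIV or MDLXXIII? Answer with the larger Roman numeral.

DXIV = 514
MDLXXIII = 1573
1573 is larger

MDLXXIII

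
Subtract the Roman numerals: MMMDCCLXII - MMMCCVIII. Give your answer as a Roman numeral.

MMMDCCLXII = 3762
MMMCCVIII = 3208
3762 - 3208 = 554

DLIV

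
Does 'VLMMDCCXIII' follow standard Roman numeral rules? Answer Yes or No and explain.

'VLMMDCCXIII': Invalid subtractive combination: VL

No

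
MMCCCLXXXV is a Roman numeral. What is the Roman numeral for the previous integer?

MMCCCLXXXV = 2385; previous is 2384

MMCCCLXXXIV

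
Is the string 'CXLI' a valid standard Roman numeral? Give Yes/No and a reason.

'CXLI': Check the rules: uses only the symbols I, V, X, L, C, D, M; no symbol is repeated more than three times in a row; V, L and D each appear at most once; the only place a smaller symbol precedes a larger one is the allowed subtractive pair XL, the symbol right after such a pair (if any) is smaller than the pair's first symbol, and otherwise the values never increase from left to right. Value: C (100) + XL (40) + I (1) = 141. So it is a valid standard Roman numeral.

Yes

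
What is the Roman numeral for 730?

Convert 730 to Roman numerals:
  730 contains 1×500 (D)
  230 contains 2×100 (CC)
  30 contains 3×10 (XXX)

DCCXXX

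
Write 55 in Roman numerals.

Convert 55 to Roman numerals:
  55 contains 1×50 (L)
  5 contains 1×5 (V)

LV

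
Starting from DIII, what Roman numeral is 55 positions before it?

DIII = 503
503 - 55 = 448

CDXLVIII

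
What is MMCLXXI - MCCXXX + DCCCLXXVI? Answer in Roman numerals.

MMCLXXI = 2171, MCCXXX = 1230, DCCCLXXVI = 876
2171 - 1230 = 941
941 + 876 = 1817

MDCCCXVII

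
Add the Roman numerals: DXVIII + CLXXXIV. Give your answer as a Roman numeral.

DXVIII = 518
CLXXXIV = 184
518 + 184 = 702

DCCII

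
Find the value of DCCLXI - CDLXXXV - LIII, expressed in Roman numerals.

DCCLXI = 761, CDLXXXV = 485, LIII = 53
761 - 485 = 276
276 - 53 = 223

CCXXIII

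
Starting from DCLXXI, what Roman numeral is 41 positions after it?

DCLXXI = 671
671 + 41 = 712

DCCXII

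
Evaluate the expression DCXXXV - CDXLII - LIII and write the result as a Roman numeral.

DCXXXV = 635, CDXLII = 442, LIII = 53
635 - 442 = 193
193 - 53 = 140

CXL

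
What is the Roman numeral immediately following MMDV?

MMDV = 2505; next is 2506

MMDVI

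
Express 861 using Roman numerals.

Convert 861 to Roman numerals:
  861 contains 1×500 (D)
  361 contains 3×100 (CCC)
  61 contains 1×50 (L)
  11 contains 1×10 (X)
  1 contains 1×1 (I)

DCCCLXI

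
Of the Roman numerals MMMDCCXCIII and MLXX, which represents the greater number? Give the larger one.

MMMDCCXCIII = 3793
MLXX = 1070
3793 is larger

MMMDCCXCIII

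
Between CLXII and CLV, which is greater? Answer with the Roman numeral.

CLXII = 162
CLV = 155
162 is larger

CLXII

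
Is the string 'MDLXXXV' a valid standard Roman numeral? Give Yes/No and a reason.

'MDLXXXV': Check the rules: uses only the symbols I, V, X, L, C, D, M; no symbol is repeated more than three times in a row; V, L and D each appear at most once; no smaller symbol precedes a larger one (values never increase from left to right). Value: M (1000) + D (500) + L (50) + X (10) + X (10) + X (10) + V (5) = 1585. So it is a valid standard Roman numeral.

Yes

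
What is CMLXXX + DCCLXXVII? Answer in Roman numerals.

CMLXXX = 980
DCCLXXVII = 777
980 + 777 = 1757

MDCCLVII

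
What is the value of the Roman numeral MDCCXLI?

MDCCXLI: M=1000, D=500, C=100, C=100, XL=40, I=1
1000 + 500 + 100 + 100 + 40 + 1 = 1741

1741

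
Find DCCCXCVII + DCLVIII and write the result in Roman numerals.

DCCCXCVII = 897
DCLVIII = 658
897 + 658 = 1555

MDLV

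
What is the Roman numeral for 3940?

Convert 3940 to Roman numerals:
  3940 contains 3×1000 (MMM)
  940 contains 1×900 (CM)
  40 contains 1×40 (XL)

MMMCMXL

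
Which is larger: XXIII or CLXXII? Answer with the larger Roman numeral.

XXIII = 23
CLXXII = 172
172 is larger

CLXXII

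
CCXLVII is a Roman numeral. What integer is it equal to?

CCXLVII: C=100, C=100, XL=40, V=5, I=1, I=1
100 + 100 + 40 + 5 + 1 + 1 = 247

247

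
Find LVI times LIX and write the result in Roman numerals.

LVI = 56
LIX = 59
56 × 59 = 3304

MMMCCCIV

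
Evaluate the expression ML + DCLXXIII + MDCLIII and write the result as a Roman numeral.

ML = 1050, DCLXXIII = 673, MDCLIII = 1653
1050 + 673 = 1723
1723 + 1653 = 3376

MMMCCCLXXVI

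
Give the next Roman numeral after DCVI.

DCVI = 606, so the next integer is 606 + 1 = 607

DCVII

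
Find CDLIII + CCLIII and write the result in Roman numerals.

CDLIII = 453
CCLIII = 253
453 + 253 = 706

DCCVI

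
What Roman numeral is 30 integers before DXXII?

DXXII = 522
522 - 30 = 492

CDXCII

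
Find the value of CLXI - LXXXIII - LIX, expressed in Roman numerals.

CLXI = 161, LXXXIII = 83, LIX = 59
161 - 83 = 78
78 - 59 = 19

XIX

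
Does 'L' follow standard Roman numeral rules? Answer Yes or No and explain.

'L': Check the rules: uses only the symbols I, V, X, L, C, D, M; no symbol is repeated more than three times in a row; V, L and D each appear at most once; no smaller symbol precedes a larger one (values never increase from left to right). Value: L = 50. So it is a valid standard Roman numeral.

Yes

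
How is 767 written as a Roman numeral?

Convert 767 to Roman numerals:
  767 contains 1×500 (D)
  267 contains 2×100 (CC)
  67 contains 1×50 (L)
  17 contains 1×10 (X)
  7 contains 1×5 (V)
  2 contains 2×1 (II)

DCCLXVII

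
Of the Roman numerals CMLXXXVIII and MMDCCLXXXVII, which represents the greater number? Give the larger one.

CMLXXXVIII = 988
MMDCCLXXXVII = 2787
2787 is larger

MMDCCLXXXVII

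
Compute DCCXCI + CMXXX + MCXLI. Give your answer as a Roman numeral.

DCCXCI = 791, CMXXX = 930, MCXLI = 1141
791 + 930 = 1721
1721 + 1141 = 2862

MMDCCCLXII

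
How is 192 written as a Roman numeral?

Convert 192 to Roman numerals:
  192 contains 1×100 (C)
  92 contains 1×90 (XC)
  2 contains 2×1 (II)

CXCII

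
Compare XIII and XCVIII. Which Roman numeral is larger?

XIII = 13
XCVIII = 98
98 is larger

XCVIII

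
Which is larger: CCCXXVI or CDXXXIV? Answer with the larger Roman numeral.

CCCXXVI = 326
CDXXXIV = 434
434 is larger

CDXXXIV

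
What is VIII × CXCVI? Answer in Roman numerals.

VIII = 8
CXCVI = 196
8 × 196 = 1568

MDLXVIII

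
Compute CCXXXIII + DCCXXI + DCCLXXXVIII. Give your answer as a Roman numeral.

CCXXXIII = 233, DCCXXI = 721, DCCLXXXVIII = 788
233 + 721 = 954
954 + 788 = 1742

MDCCXLII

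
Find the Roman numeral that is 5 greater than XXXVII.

XXXVII = 37
37 + 5 = 42

XLII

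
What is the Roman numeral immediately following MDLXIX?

MDLXIX = 1569; next is 1570

MDLXX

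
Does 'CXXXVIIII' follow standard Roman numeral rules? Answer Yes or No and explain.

'CXXXVIIII': More than 3 consecutive I's

No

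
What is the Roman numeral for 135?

Convert 135 to Roman numerals:
  135 contains 1×100 (C)
  35 contains 3×10 (XXX)
  5 contains 1×5 (V)

CXXXV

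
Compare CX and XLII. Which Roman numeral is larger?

CX = 110
XLII = 42
110 is larger

CX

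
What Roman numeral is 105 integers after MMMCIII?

MMMCIII = 3103
3103 + 105 = 3208

MMMCCVIII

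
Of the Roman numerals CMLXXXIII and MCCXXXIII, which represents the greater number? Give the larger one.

CMLXXXIII = 983
MCCXXXIII = 1233
1233 is larger

MCCXXXIII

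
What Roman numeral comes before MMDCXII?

MMDCXII = 2612, so the previous integer is 2612 - 1 = 2611

MMDCXI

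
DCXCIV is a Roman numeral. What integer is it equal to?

DCXCIV: D=500, C=100, XC=90, IV=4
500 + 100 + 90 + 4 = 694

694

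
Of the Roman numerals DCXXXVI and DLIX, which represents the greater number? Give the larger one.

DCXXXVI = 636
DLIX = 559
636 is larger

DCXXXVI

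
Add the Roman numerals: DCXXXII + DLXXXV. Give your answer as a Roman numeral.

DCXXXII = 632
DLXXXV = 585
632 + 585 = 1217

MCCXVII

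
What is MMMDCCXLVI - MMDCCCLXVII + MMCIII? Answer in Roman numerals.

MMMDCCXLVI = 3746, MMDCCCLXVII = 2867, MMCIII = 2103
3746 - 2867 = 879
879 + 2103 = 2982

MMCMLXXXII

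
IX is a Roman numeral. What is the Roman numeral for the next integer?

IX = 9; next is 10

X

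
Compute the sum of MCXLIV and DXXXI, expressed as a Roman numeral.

MCXLIV = 1144
DXXXI = 531
1144 + 531 = 1675

MDCLXXV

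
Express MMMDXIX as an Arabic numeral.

MMMDXIX: M=1000, M=1000, M=1000, D=500, X=10, IX=9
1000 + 1000 + 1000 + 500 + 10 + 9 = 3519

3519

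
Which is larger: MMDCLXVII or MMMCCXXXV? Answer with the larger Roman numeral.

MMDCLXVII = 2667
MMMCCXXXV = 3235
3235 is larger

MMMCCXXXV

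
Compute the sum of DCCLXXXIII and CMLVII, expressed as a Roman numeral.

DCCLXXXIII = 783
CMLVII = 957
783 + 957 = 1740

MDCCXL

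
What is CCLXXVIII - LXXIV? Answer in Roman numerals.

CCLXXVIII = 278
LXXIV = 74
278 - 74 = 204

CCIV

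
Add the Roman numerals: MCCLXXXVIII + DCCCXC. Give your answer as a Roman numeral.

MCCLXXXVIII = 1288
DCCCXC = 890
1288 + 890 = 2178

MMCLXXVIII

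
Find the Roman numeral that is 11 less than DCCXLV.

DCCXLV = 745
745 - 11 = 734

DCCXXXIV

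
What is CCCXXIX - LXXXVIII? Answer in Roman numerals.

CCCXXIX = 329
LXXXVIII = 88
329 - 88 = 241

CCXLI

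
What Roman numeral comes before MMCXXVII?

MMCXXVII = 2127, so the previous integer is 2127 - 1 = 2126

MMCXXVI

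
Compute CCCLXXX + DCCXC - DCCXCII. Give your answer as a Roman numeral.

CCCLXXX = 380, DCCXC = 790, DCCXCII = 792
380 + 790 = 1170
1170 - 792 = 378

CCCLXXVIII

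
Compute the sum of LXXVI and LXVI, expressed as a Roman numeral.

LXXVI = 76
LXVI = 66
76 + 66 = 142

CXLII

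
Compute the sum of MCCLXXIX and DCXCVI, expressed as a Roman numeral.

MCCLXXIX = 1279
DCXCVI = 696
1279 + 696 = 1975

MCMLXXV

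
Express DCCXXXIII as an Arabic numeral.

DCCXXXIII: D=500, C=100, C=100, X=10, X=10, X=10, I=1, I=1, I=1
500 + 100 + 100 + 10 + 10 + 10 + 1 + 1 + 1 = 733

733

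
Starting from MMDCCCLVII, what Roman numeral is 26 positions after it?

MMDCCCLVII = 2857
2857 + 26 = 2883

MMDCCCLXXXIII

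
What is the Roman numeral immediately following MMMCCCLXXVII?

MMMCCCLXXVII = 3377, so the next integer is 3377 + 1 = 3378

MMMCCCLXXVIII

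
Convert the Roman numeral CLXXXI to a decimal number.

CLXXXI: C=100, L=50, X=10, X=10, X=10, I=1
100 + 50 + 10 + 10 + 10 + 1 = 181

181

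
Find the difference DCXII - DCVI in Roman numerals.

DCXII = 612
DCVI = 606
612 - 606 = 6

VI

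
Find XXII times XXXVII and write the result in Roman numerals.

XXII = 22
XXXVII = 37
22 × 37 = 814

DCCCXIV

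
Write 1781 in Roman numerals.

Convert 1781 to Roman numerals:
  1781 contains 1×1000 (M)
  781 contains 1×500 (D)
  281 contains 2×100 (CC)
  81 contains 1×50 (L)
  31 contains 3×10 (XXX)
  1 contains 1×1 (I)

MDCCLXXXI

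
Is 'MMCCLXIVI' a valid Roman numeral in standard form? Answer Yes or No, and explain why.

'MMCCLXIVI': I cannot come right after the subtractive pair IV: once I is subtracted in IV, the next symbol must be smaller than I

No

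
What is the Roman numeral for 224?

Convert 224 to Roman numerals:
  224 contains 2×100 (CC)
  24 contains 2×10 (XX)
  4 contains 1×4 (IV)

CCXXIV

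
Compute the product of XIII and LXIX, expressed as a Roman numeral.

XIII = 13
LXIX = 69
13 × 69 = 897

DCCCXCVII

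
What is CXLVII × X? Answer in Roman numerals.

CXLVII = 147
X = 10
147 × 10 = 1470

MCDLXX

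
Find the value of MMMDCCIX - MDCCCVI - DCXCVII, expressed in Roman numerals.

MMMDCCIX = 3709, MDCCCVI = 1806, DCXCVII = 697
3709 - 1806 = 1903
1903 - 697 = 1206

MCCVI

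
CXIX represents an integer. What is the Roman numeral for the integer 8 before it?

CXIX = 119
119 - 8 = 111

CXI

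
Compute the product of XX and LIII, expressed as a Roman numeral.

XX = 20
LIII = 53
20 × 53 = 1060

MLX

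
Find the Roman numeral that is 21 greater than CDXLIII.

CDXLIII = 443
443 + 21 = 464

CDLXIV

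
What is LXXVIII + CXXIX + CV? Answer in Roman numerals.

LXXVIII = 78, CXXIX = 129, CV = 105
78 + 129 = 207
207 + 105 = 312

CCCXII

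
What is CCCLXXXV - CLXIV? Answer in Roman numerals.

CCCLXXXV = 385
CLXIV = 164
385 - 164 = 221

CCXXI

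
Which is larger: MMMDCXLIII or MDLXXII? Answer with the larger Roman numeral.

MMMDCXLIII = 3643
MDLXXII = 1572
3643 is larger

MMMDCXLIII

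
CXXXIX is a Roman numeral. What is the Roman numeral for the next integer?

CXXXIX = 139, so the next integer is 139 + 1 = 140

CXL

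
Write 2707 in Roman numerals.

Convert 2707 to Roman numerals:
  2707 contains 2×1000 (MM)
  707 contains 1×500 (D)
  207 contains 2×100 (CC)
  7 contains 1×5 (V)
  2 contains 2×1 (II)

MMDCCVII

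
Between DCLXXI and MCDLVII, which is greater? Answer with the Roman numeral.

DCLXXI = 671
MCDLVII = 1457
1457 is larger

MCDLVII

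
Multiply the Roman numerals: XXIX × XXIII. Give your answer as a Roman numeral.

XXIX = 29
XXIII = 23
29 × 23 = 667

DCLXVII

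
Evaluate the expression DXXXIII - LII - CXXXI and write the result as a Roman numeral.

DXXXIII = 533, LII = 52, CXXXI = 131
533 - 52 = 481
481 - 131 = 350

CCCL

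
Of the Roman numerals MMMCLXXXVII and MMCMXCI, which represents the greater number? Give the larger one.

MMMCLXXXVII = 3187
MMCMXCI = 2991
3187 is larger

MMMCLXXXVII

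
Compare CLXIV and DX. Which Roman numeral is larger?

CLXIV = 164
DX = 510
510 is larger

DX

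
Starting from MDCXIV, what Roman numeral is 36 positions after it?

MDCXIV = 1614
1614 + 36 = 1650

MDCL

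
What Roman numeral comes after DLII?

DLII = 552, so the next integer is 552 + 1 = 553

DLIII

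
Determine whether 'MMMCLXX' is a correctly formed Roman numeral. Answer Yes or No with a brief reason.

'MMMCLXX': Check the rules: uses only the symbols I, V, X, L, C, D, M; no symbol is repeated more than three times in a row; V, L and D each appear at most once; no smaller symbol precedes a larger one (values never increase from left to right). Value: M (1000) + M (1000) + M (1000) + C (100) + L (50) + X (10) + X (10) = 3170. So it is a valid standard Roman numeral.

Yes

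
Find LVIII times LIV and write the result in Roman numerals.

LVIII = 58
LIV = 54
58 × 54 = 3132

MMMCXXXII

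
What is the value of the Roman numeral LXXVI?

LXXVI: L=50, X=10, X=10, V=5, I=1
50 + 10 + 10 + 5 + 1 = 76

76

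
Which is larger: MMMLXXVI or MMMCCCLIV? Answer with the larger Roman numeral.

MMMLXXVI = 3076
MMMCCCLIV = 3354
3354 is larger

MMMCCCLIV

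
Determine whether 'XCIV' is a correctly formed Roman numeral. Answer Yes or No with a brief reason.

'XCIV': Check the rules: uses only the symbols I, V, X, L, C, D, M; no symbol is repeated more than three times in a row; V, L and D each appear at most once; the only places a smaller symbol precedes a larger one are the allowed subtractive pairs XC, IV, the symbol right after such a pair (if any) is smaller than the pair's first symbol, and otherwise the values never increase from left to right. Value: XC (90) + IV (4) = 94. So it is a valid standard Roman numeral.

Yes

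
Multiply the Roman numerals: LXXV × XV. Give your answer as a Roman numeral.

LXXV = 75
XV = 15
75 × 15 = 1125

MCXXV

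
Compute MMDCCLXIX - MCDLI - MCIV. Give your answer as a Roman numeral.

MMDCCLXIX = 2769, MCDLI = 1451, MCIV = 1104
2769 - 1451 = 1318
1318 - 1104 = 214

CCXIV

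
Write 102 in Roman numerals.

Convert 102 to Roman numerals:
  102 contains 1×100 (C)
  2 contains 2×1 (II)

CII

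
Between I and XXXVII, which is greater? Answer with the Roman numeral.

I = 1
XXXVII = 37
37 is larger

XXXVII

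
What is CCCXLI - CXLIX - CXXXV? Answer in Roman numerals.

CCCXLI = 341, CXLIX = 149, CXXXV = 135
341 - 149 = 192
192 - 135 = 57

LVII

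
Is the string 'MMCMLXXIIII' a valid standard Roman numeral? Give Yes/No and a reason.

'MMCMLXXIIII': More than 3 consecutive I's

No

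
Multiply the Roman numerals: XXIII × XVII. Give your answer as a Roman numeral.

XXIII = 23
XVII = 17
23 × 17 = 391

CCCXCI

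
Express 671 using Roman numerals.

Convert 671 to Roman numerals:
  671 contains 1×500 (D)
  171 contains 1×100 (C)
  71 contains 1×50 (L)
  21 contains 2×10 (XX)
  1 contains 1×1 (I)

DCLXXI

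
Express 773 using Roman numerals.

Convert 773 to Roman numerals:
  773 contains 1×500 (D)
  273 contains 2×100 (CC)
  73 contains 1×50 (L)
  23 contains 2×10 (XX)
  3 contains 3×1 (III)

DCCLXXIII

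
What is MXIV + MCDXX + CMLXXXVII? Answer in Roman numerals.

MXIV = 1014, MCDXX = 1420, CMLXXXVII = 987
1014 + 1420 = 2434
2434 + 987 = 3421

MMMCDXXI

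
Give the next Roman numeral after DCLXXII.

DCLXXII = 672, so the next integer is 672 + 1 = 673

DCLXXIII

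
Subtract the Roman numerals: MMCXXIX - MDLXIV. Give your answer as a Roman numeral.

MMCXXIX = 2129
MDLXIV = 1564
2129 - 1564 = 565

DLXV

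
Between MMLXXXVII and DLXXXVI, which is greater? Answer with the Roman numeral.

MMLXXXVII = 2087
DLXXXVI = 586
2087 is larger

MMLXXXVII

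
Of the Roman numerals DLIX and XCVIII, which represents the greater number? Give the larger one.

DLIX = 559
XCVIII = 98
559 is larger

DLIX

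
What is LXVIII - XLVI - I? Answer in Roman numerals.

LXVIII = 68, XLVI = 46, I = 1
68 - 46 = 22
22 - 1 = 21

XXI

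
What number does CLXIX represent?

CLXIX: C=100, L=50, X=10, IX=9
100 + 50 + 10 + 9 = 169

169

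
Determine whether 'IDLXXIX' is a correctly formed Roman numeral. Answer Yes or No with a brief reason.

'IDLXXIX': Invalid subtractive combination: ID

No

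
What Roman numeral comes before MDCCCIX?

MDCCCIX = 1809; previous is 1808

MDCCCVIII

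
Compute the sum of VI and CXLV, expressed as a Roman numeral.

VI = 6
CXLV = 145
6 + 145 = 151

CLI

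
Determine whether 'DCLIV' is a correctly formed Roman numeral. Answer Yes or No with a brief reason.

'DCLIV': Check the rules: uses only the symbols I, V, X, L, C, D, M; no symbol is repeated more than three times in a row; V, L and D each appear at most once; the only place a smaller symbol precedes a larger one is the allowed subtractive pair IV, the symbol right after such a pair (if any) is smaller than the pair's first symbol, and otherwise the values never increase from left to right. Value: D (500) + C (100) + L (50) + IV (4) = 654. So it is a valid standard Roman numeral.

Yes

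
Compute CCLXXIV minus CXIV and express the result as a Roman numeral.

CCLXXIV = 274
CXIV = 114
274 - 114 = 160

CLX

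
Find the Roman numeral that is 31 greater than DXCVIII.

DXCVIII = 598
598 + 31 = 629

DCXXIX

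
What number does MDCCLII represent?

MDCCLII: M=1000, D=500, C=100, C=100, L=50, I=1, I=1
1000 + 500 + 100 + 100 + 50 + 1 + 1 = 1752

1752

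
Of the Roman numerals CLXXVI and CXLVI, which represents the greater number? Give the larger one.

CLXXVI = 176
CXLVI = 146
176 is larger

CLXXVI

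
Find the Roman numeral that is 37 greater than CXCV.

CXCV = 195
195 + 37 = 232

CCXXXII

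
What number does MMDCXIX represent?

MMDCXIX: M=1000, M=1000, D=500, C=100, X=10, IX=9
1000 + 1000 + 500 + 100 + 10 + 9 = 2619

2619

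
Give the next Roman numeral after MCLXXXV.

MCLXXXV = 1185, so the next integer is 1185 + 1 = 1186

MCLXXXVI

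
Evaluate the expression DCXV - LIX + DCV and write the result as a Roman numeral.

DCXV = 615, LIX = 59, DCV = 605
615 - 59 = 556
556 + 605 = 1161

MCLXI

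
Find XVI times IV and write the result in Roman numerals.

XVI = 16
IV = 4
16 × 4 = 64

LXIV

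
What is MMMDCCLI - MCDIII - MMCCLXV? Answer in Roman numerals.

MMMDCCLI = 3751, MCDIII = 1403, MMCCLXV = 2265
3751 - 1403 = 2348
2348 - 2265 = 83

LXXXIII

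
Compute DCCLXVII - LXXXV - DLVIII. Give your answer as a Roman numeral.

DCCLXVII = 767, LXXXV = 85, DLVIII = 558
767 - 85 = 682
682 - 558 = 124

CXXIV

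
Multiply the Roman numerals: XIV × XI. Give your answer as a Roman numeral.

XIV = 14
XI = 11
14 × 11 = 154

CLIV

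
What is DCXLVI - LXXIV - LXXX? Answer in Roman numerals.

DCXLVI = 646, LXXIV = 74, LXXX = 80
646 - 74 = 572
572 - 80 = 492

CDXCII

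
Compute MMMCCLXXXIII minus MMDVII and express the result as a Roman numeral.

MMMCCLXXXIII = 3283
MMDVII = 2507
3283 - 2507 = 776

DCCLXXVI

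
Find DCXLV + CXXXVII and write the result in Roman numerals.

DCXLV = 645
CXXXVII = 137
645 + 137 = 782

DCCLXXXII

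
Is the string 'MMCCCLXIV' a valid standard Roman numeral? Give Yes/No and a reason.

'MMCCCLXIV': Check the rules: uses only the symbols I, V, X, L, C, D, M; no symbol is repeated more than three times in a row; V, L and D each appear at most once; the only place a smaller symbol precedes a larger one is the allowed subtractive pair IV, the symbol right after such a pair (if any) is smaller than the pair's first symbol, and otherwise the values never increase from left to right. Value: M (1000) + M (1000) + C (100) + C (100) + C (100) + L (50) + X (10) + IV (4) = 2364. So it is a valid standard Roman numeral.

Yes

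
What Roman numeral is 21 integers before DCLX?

DCLX = 660
660 - 21 = 639

DCXXXIX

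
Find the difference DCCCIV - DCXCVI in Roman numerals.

DCCCIV = 804
DCXCVI = 696
804 - 696 = 108

CVIII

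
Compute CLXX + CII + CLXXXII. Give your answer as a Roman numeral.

CLXX = 170, CII = 102, CLXXXII = 182
170 + 102 = 272
272 + 182 = 454

CDLIV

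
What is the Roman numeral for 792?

Convert 792 to Roman numerals:
  792 contains 1×500 (D)
  292 contains 2×100 (CC)
  92 contains 1×90 (XC)
  2 contains 2×1 (II)

DCCXCII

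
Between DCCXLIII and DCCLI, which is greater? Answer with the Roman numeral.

DCCXLIII = 743
DCCLI = 751
751 is larger

DCCLI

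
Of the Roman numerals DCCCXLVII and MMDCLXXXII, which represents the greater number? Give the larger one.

DCCCXLVII = 847
MMDCLXXXII = 2682
2682 is larger

MMDCLXXXII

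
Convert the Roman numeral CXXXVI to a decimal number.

CXXXVI: C=100, X=10, X=10, X=10, V=5, I=1
100 + 10 + 10 + 10 + 5 + 1 = 136

136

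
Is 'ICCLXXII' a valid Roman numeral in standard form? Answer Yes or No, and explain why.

'ICCLXXII': Invalid subtractive combination: IC

No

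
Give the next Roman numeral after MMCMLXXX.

MMCMLXXX = 2980, so the next integer is 2980 + 1 = 2981

MMCMLXXXI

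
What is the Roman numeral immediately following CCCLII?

CCCLII = 352; next is 353

CCCLIII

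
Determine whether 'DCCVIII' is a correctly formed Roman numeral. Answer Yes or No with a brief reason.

'DCCVIII': Check the rules: uses only the symbols I, V, X, L, C, D, M; no symbol is repeated more than three times in a row; V, L and D each appear at most once; no smaller symbol precedes a larger one (values never increase from left to right). Value: D (500) + C (100) + C (100) + V (5) + I (1) + I (1) + I (1) = 708. So it is a valid standard Roman numeral.

Yes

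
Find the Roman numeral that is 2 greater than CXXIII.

CXXIII = 123
123 + 2 = 125

CXXV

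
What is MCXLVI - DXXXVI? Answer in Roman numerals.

MCXLVI = 1146
DXXXVI = 536
1146 - 536 = 610

DCX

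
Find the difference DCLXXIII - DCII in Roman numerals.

DCLXXIII = 673
DCII = 602
673 - 602 = 71

LXXI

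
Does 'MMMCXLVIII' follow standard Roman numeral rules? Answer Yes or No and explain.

'MMMCXLVIII': Check the rules: uses only the symbols I, V, X, L, C, D, M; no symbol is repeated more than three times in a row; V, L and D each appear at most once; the only place a smaller symbol precedes a larger one is the allowed subtractive pair XL, the symbol right after such a pair (if any) is smaller than the pair's first symbol, and otherwise the values never increase from left to right. Value: M (1000) + M (1000) + M (1000) + C (100) + XL (40) + V (5) + I (1) + I (1) + I (1) = 3148. So it is a valid standard Roman numeral.

Yes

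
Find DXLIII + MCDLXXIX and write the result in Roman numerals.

DXLIII = 543
MCDLXXIX = 1479
543 + 1479 = 2022

MMXXII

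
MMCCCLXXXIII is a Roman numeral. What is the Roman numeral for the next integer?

MMCCCLXXXIII = 2383; next is 2384

MMCCCLXXXIV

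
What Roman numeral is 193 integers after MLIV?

MLIV = 1054
1054 + 193 = 1247

MCCXLVII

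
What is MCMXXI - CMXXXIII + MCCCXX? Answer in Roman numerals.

MCMXXI = 1921, CMXXXIII = 933, MCCCXX = 1320
1921 - 933 = 988
988 + 1320 = 2308

MMCCCVIII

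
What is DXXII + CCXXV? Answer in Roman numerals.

DXXII = 522
CCXXV = 225
522 + 225 = 747

DCCXLVII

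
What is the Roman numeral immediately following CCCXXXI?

CCCXXXI = 331, so the next integer is 331 + 1 = 332

CCCXXXII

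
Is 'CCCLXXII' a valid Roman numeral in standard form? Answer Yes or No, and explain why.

'CCCLXXII': Check the rules: uses only the symbols I, V, X, L, C, D, M; no symbol is repeated more than three times in a row; V, L and D each appear at most once; no smaller symbol precedes a larger one (values never increase from left to right). Value: C (100) + C (100) + C (100) + L (50) + X (10) + X (10) + I (1) + I (1) = 372. So it is a valid standard Roman numeral.

Yes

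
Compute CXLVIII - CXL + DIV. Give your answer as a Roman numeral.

CXLVIII = 148, CXL = 140, DIV = 504
148 - 140 = 8
8 + 504 = 512

DXII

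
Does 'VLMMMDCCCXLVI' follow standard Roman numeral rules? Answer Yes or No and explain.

'VLMMMDCCCXLVI': V should not appear more than once

No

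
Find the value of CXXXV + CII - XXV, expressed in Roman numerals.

CXXXV = 135, CII = 102, XXV = 25
135 + 102 = 237
237 - 25 = 212

CCXII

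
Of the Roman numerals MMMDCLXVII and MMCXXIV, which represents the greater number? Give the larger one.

MMMDCLXVII = 3667
MMCXXIV = 2124
3667 is larger

MMMDCLXVII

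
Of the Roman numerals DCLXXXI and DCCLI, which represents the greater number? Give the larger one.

DCLXXXI = 681
DCCLI = 751
751 is larger

DCCLI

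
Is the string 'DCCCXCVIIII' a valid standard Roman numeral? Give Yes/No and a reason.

'DCCCXCVIIII': More than 3 consecutive I's

No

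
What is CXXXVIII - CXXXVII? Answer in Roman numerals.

CXXXVIII = 138
CXXXVII = 137
138 - 137 = 1

I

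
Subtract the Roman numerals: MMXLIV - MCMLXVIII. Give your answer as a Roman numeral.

MMXLIV = 2044
MCMLXVIII = 1968
2044 - 1968 = 76

LXXVI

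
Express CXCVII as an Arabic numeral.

CXCVII: C=100, XC=90, V=5, I=1, I=1
100 + 90 + 5 + 1 + 1 = 197

197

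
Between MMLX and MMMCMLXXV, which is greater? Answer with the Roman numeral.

MMLX = 2060
MMMCMLXXV = 3975
3975 is larger

MMMCMLXXV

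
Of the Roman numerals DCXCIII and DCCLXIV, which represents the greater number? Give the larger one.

DCXCIII = 693
DCCLXIV = 764
764 is larger

DCCLXIV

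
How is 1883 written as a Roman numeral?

Convert 1883 to Roman numerals:
  1883 contains 1×1000 (M)
  883 contains 1×500 (D)
  383 contains 3×100 (CCC)
  83 contains 1×50 (L)
  33 contains 3×10 (XXX)
  3 contains 3×1 (III)

MDCCCLXXXIII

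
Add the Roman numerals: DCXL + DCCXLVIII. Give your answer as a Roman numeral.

DCXL = 640
DCCXLVIII = 748
640 + 748 = 1388

MCCCLXXXVIII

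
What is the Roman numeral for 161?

Convert 161 to Roman numerals:
  161 contains 1×100 (C)
  61 contains 1×50 (L)
  11 contains 1×10 (X)
  1 contains 1×1 (I)

CLXI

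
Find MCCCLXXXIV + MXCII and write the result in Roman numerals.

MCCCLXXXIV = 1384
MXCII = 1092
1384 + 1092 = 2476

MMCDLXXVI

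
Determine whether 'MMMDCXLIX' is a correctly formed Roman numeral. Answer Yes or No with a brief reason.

'MMMDCXLIX': Check the rules: uses only the symbols I, V, X, L, C, D, M; no symbol is repeated more than three times in a row; V, L and D each appear at most once; the only places a smaller symbol precedes a larger one are the allowed subtractive pairs XL, IX, the symbol right after such a pair (if any) is smaller than the pair's first symbol, and otherwise the values never increase from left to right. Value: M (1000) + M (1000) + M (1000) + D (500) + C (100) + XL (40) + IX (9) = 3649. So it is a valid standard Roman numeral.

Yes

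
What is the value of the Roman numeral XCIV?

XCIV: XC=90, IV=4
90 + 4 = 94

94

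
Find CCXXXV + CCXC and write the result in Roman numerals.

CCXXXV = 235
CCXC = 290
235 + 290 = 525

DXXV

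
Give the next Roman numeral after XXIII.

XXIII = 23, so the next integer is 23 + 1 = 24

XXIV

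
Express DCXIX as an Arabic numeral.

DCXIX: D=500, C=100, X=10, IX=9
500 + 100 + 10 + 9 = 619

619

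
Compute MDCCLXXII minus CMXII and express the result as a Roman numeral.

MDCCLXXII = 1772
CMXII = 912
1772 - 912 = 860

DCCCLX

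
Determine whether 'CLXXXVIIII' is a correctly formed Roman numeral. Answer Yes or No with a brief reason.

'CLXXXVIIII': More than 3 consecutive I's

No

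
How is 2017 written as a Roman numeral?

Convert 2017 to Roman numerals:
  2017 contains 2×1000 (MM)
  17 contains 1×10 (X)
  7 contains 1×5 (V)
  2 contains 2×1 (II)

MMXVII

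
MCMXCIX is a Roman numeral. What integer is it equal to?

MCMXCIX: M=1000, CM=900, XC=90, IX=9
1000 + 900 + 90 + 9 = 1999

1999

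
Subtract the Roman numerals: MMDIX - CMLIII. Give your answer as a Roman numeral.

MMDIX = 2509
CMLIII = 953
2509 - 953 = 1556

MDLVI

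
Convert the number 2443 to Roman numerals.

Convert 2443 to Roman numerals:
  2443 contains 2×1000 (MM)
  443 contains 1×400 (CD)
  43 contains 1×40 (XL)
  3 contains 3×1 (III)

MMCDXLIII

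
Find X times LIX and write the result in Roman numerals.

X = 10
LIX = 59
10 × 59 = 590

DXC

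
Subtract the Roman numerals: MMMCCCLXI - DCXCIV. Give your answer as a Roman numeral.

MMMCCCLXI = 3361
DCXCIV = 694
3361 - 694 = 2667

MMDCLXVII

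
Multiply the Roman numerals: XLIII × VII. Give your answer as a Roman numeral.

XLIII = 43
VII = 7
43 × 7 = 301

CCCI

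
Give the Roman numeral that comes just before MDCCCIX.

MDCCCIX = 1809, so the previous integer is 1809 - 1 = 1808

MDCCCVIII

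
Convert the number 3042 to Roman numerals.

Convert 3042 to Roman numerals:
  3042 contains 3×1000 (MMM)
  42 contains 1×40 (XL)
  2 contains 2×1 (II)

MMMXLII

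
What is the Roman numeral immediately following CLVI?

CLVI = 156; next is 157

CLVII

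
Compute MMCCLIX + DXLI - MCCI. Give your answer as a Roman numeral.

MMCCLIX = 2259, DXLI = 541, MCCI = 1201
2259 + 541 = 2800
2800 - 1201 = 1599

MDXCIX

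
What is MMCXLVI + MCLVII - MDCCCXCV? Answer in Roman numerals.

MMCXLVI = 2146, MCLVII = 1157, MDCCCXCV = 1895
2146 + 1157 = 3303
3303 - 1895 = 1408

MCDVIII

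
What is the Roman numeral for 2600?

Convert 2600 to Roman numerals:
  2600 contains 2×1000 (MM)
  600 contains 1×500 (D)
  100 contains 1×100 (C)

MMDC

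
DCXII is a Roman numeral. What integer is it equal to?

DCXII: D=500, C=100, X=10, I=1, I=1
500 + 100 + 10 + 1 + 1 = 612

612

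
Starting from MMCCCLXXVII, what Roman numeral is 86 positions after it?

MMCCCLXXVII = 2377
2377 + 86 = 2463

MMCDLXIII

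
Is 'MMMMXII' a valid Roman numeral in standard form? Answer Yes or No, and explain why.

'MMMMXII': More than 3 consecutive M's

No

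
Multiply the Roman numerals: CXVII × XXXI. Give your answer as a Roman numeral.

CXVII = 117
XXXI = 31
117 × 31 = 3627

MMMDCXXVII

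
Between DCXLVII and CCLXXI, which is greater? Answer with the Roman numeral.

DCXLVII = 647
CCLXXI = 271
647 is larger

DCXLVII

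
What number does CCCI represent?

CCCI: C=100, C=100, C=100, I=1
100 + 100 + 100 + 1 = 301

301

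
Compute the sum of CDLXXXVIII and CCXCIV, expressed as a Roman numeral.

CDLXXXVIII = 488
CCXCIV = 294
488 + 294 = 782

DCCLXXXII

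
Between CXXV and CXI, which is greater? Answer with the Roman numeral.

CXXV = 125
CXI = 111
125 is larger

CXXV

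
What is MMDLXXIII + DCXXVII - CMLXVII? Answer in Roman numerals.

MMDLXXIII = 2573, DCXXVII = 627, CMLXVII = 967
2573 + 627 = 3200
3200 - 967 = 2233

MMCCXXXIII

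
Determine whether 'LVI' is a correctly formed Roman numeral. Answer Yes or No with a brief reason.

'LVI': Check the rules: uses only the symbols I, V, X, L, C, D, M; no symbol is repeated more than three times in a row; V, L and D each appear at most once; no smaller symbol precedes a larger one (values never increase from left to right). Value: L (50) + V (5) + I (1) = 56. So it is a valid standard Roman numeral.

Yes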